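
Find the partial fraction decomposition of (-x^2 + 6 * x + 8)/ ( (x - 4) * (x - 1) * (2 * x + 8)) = -2/(5*(x + 4)) - 13/(30*(x - 1)) + 1/(3*(x - 4))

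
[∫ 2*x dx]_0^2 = 4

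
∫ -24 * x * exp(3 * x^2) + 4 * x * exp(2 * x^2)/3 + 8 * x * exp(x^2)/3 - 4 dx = -4*x - 4*exp(3*x^2) + exp(2*x^2)/3 + 4*exp(x^2)/3 + C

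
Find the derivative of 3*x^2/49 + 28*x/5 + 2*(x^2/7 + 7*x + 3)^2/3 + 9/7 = 8*x^3/147 + 4*x^2 + 9790*x/147 + 168/5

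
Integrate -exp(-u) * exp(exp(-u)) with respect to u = exp(exp(-u)) + C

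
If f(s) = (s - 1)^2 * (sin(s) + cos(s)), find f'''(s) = s^2*sin(s) - s^2*cos(s) - 8*s*sin(s) - 4*s*cos(s) + sin(s) + 11*cos(s)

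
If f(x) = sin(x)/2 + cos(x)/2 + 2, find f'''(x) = sin(x)/2 - cos(x)/2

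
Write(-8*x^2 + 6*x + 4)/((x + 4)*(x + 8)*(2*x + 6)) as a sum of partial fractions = -139/(10*(x + 8)) + 37/(2*(x + 4)) - 43/(5*(x + 3))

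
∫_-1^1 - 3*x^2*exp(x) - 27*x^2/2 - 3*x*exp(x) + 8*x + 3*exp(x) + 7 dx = 6*exp(-1) + 5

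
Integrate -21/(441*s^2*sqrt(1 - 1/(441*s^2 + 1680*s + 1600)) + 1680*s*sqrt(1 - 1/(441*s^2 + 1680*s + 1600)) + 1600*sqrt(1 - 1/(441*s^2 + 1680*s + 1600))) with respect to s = asec(-21*s - 40) + C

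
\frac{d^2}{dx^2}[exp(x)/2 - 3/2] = exp(x)/2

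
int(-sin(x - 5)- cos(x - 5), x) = sqrt(2)*cos(x - 5 + pi/4) + C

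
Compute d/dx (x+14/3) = 1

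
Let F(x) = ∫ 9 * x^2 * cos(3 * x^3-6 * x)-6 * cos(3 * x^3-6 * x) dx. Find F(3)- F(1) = sin(3) + sin(63)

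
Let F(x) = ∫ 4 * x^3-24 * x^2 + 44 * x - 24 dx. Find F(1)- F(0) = -9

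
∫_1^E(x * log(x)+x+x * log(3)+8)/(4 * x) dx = -9*log(3)/4 + (E/4 + 2)*log(3*E)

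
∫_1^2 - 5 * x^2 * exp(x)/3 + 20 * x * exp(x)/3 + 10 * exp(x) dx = -25*E/3 + 40*exp(2)/3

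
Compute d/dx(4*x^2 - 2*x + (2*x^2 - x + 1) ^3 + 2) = 48*x^5 - 60*x^4 + 72*x^3 - 39*x^2 + 26*x - 5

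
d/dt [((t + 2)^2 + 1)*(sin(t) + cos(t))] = sqrt(2)*t^2*cos(t + pi/4) - 2*t*sin(t) + 6*t*cos(t) - sin(t) + 9*cos(t)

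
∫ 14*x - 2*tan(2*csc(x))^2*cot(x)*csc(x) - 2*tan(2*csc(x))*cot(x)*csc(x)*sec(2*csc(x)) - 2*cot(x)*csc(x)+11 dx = 7*x^2 + 11*x + tan(2*csc(x)) + sec(2*csc(x)) + C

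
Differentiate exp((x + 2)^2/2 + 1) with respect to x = x*exp(x^2/2 + 2*x + 3) + 2*exp(x^2/2 + 2*x + 3)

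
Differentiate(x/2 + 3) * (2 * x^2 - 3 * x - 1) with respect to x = 3*x^2 + 9*x - 19/2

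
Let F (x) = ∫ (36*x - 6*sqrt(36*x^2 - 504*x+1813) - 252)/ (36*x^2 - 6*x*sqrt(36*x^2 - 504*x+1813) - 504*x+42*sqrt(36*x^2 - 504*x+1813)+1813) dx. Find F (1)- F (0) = -log(6 + sqrt(37)) + log(36/7 + sqrt(1345)/7)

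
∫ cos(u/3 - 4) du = 3*sin(u/3 - 4) + C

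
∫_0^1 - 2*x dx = -1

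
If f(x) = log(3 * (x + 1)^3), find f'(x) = 3/(x + 1)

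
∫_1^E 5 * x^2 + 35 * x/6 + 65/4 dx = -125/6 + 35*exp(2)/12 + 5*exp(3)/3 + 65*E/4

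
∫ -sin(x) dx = cos(x) + C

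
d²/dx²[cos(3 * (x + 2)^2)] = -36*x^2*cos(3*(x^2 + 4*x + 4)) - 144*x*cos(3*(x^2 + 4*x + 4)) - 6*sin(3*(x^2 + 4*x + 4)) - 144*cos(3*(x^2 + 4*x + 4))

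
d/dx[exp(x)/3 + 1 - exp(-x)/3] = (exp(2*x) + 1)*exp(-x)/3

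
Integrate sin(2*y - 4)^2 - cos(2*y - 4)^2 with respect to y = -sin(4*y - 8)/4 + C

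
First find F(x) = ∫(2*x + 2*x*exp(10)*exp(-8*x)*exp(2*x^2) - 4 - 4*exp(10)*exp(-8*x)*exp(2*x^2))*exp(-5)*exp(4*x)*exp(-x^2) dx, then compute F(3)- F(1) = 0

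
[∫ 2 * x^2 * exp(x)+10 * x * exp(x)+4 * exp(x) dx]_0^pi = 2 + 2*(-1 + 3*pi + pi^2)*exp(pi)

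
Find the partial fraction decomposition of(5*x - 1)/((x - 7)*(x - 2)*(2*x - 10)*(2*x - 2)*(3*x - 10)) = 1269/(6160*(3*x - 10)) + 1/(168*(x - 1)) - 3/(80*(x - 2)) - 1/(20*(x - 5)) + 17/(1320*(x - 7))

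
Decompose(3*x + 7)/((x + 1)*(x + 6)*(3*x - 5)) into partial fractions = 27/(46*(3*x - 5)) - 11/(115*(x + 6)) - 1/(10*(x + 1))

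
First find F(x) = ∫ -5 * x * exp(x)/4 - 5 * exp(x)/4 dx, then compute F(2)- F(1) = -5*exp(2)/2 + 5*E/4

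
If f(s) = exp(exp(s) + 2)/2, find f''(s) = exp(s + exp(s) + 2)/2 + exp(2*s + exp(s) + 2)/2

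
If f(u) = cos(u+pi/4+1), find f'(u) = -sin(u + pi/4 + 1)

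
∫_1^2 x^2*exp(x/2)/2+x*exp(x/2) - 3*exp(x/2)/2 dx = E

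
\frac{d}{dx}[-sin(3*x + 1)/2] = -3*cos(3*x + 1)/2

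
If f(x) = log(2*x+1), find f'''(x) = 16/(8*x^3 + 12*x^2 + 6*x + 1)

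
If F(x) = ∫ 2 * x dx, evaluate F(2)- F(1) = 3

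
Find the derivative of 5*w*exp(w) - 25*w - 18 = 5*w*exp(w) + 5*exp(w) - 25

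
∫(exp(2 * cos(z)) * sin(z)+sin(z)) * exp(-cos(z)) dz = -2*sinh(cos(z)) + C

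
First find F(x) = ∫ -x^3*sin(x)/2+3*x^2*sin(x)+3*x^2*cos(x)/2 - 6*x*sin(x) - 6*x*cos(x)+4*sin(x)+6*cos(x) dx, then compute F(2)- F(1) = cos(1)/2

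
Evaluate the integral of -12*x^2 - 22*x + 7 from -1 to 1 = 6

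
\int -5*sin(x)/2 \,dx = 5*cos(x)/2 + C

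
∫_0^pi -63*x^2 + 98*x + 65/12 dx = -21*pi^3 + 65*pi/12 + 49*pi^2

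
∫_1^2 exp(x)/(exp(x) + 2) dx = -log(2 + E) + log(2 + exp(2))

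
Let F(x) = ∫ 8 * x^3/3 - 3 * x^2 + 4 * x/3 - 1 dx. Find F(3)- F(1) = 92/3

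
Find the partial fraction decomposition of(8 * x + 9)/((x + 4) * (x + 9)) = 63/(5*(x + 9)) - 23/(5*(x + 4))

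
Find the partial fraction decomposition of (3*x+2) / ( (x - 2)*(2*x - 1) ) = -7/(3*(2*x - 1)) + 8/(3*(x - 2))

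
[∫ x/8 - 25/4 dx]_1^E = -301/16 - 15*E/4 + (-5 + E/4)^2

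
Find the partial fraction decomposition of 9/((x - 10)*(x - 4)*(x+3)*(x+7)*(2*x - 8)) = 9/(16456*(x + 7)) - 9/(5096*(x + 3)) + 31/(47432*(x - 4)) - 3/(308*(x - 4)^2) + 1/(1768*(x - 10))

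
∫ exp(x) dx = exp(x) + C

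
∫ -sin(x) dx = cos(x) + C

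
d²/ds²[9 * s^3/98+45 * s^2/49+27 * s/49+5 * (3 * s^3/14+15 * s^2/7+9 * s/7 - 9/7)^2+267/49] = 675*s^4/98 + 4500*s^3/49 + 2160*s^2/7 + 7317*s/49 - 1800/49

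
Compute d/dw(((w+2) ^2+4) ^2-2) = 4*w^3 + 24*w^2 + 64*w + 64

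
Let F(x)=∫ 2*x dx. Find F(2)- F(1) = 3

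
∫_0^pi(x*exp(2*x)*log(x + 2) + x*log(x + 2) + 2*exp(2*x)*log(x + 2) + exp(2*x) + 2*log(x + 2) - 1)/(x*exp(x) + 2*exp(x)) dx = (-exp(-pi) + exp(pi))*log(2 + pi)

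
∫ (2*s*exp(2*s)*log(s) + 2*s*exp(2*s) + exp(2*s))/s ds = (log(s) + 1)*exp(2*s) + C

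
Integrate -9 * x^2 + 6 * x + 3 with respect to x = -3*x^3 + 3*x^2 + 3*x + C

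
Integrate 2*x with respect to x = x^2 + C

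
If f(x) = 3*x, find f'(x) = 3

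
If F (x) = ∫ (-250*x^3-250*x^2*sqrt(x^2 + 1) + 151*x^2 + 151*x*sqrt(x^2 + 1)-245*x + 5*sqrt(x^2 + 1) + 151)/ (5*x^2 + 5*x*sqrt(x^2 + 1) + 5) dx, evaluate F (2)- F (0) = -198/5 + log(2 + sqrt(5))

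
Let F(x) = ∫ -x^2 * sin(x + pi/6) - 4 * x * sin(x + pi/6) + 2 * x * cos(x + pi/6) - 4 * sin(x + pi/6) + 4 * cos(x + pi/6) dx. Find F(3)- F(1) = 25*cos(pi/6 + 3) - 9*cos(pi/6 + 1)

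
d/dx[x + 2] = 1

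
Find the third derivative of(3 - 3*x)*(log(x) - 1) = (3*x + 6)/x^3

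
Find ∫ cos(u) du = sin(u) + C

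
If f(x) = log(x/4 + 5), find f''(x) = -1/(x^2 + 40*x + 400)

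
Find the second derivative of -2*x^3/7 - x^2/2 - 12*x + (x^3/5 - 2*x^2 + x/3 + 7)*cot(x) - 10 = 2*x^3*cot(x)^3/5 + 2*x^3*cot(x)/5 - 4*x^2*cot(x)^3 - 6*x^2*cot(x)^2/5 - 4*x^2*cot(x) - 6*x^2/5 + 2*x*cot(x)^3/3 + 8*x*cot(x)^2 + 28*x*cot(x)/15 + 44*x/7 + 14*cot(x)^3 - 2*cot(x)^2/3 + 10*cot(x) - 5/3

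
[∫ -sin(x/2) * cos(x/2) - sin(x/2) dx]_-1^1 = 0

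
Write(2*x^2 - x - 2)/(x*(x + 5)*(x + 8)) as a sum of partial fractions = 67/(12*(x + 8)) - 53/(15*(x + 5)) - 1/(20*x)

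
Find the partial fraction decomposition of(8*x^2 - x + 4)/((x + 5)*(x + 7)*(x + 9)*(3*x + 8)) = 132/(133*(3*x + 8)) - 661/(152*(x + 9)) + 31/(4*(x + 7)) - 209/(56*(x + 5))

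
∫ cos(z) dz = sin(z) + C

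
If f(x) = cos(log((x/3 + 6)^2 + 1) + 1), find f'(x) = -2*(x + 18)*sin(log(x^2/9 + 4*x + 37) + 1)/(x^2 + 36*x + 333)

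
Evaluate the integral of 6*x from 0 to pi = 3*pi^2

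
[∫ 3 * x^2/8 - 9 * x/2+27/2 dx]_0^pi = (-3 + pi/2)^3 + 27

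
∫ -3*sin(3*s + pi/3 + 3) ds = cos(3*s + pi/3 + 3) + C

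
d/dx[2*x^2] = 4*x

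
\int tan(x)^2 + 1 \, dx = tan(x) + C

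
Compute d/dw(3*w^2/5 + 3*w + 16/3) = 6*w/5 + 3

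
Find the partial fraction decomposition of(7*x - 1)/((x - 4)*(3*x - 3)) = -2/(3*(x - 1)) + 3/(x - 4)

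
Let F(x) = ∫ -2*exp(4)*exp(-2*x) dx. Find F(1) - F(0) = -exp(4) + exp(2)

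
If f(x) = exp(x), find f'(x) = exp(x)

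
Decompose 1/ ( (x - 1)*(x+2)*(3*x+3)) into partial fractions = 1/(9*(x + 2)) - 1/(6*(x + 1)) + 1/(18*(x - 1))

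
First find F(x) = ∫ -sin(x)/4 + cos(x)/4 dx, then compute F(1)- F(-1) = sin(1)/2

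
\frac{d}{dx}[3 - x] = -1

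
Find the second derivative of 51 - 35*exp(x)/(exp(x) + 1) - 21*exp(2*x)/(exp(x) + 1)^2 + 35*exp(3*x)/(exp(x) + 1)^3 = (-28*exp(4*x) + 308*exp(3*x) - 119*exp(2*x) - 35*exp(x))/(exp(5*x) + 5*exp(4*x) + 10*exp(3*x) + 10*exp(2*x) + 5*exp(x) + 1)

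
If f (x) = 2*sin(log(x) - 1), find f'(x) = 2*cos(log(x) - 1)/x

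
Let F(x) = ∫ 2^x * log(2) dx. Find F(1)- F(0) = 1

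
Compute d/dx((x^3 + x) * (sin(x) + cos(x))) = sqrt(2)*(x^3*cos(x + pi/4) + 3*x^2*sin(x + pi/4) + x*cos(x + pi/4) + sin(x + pi/4))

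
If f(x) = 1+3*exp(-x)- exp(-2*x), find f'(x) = (2 - 3*exp(x))*exp(-2*x)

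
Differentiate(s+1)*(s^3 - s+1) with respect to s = 4*s^3 + 3*s^2 - 2*s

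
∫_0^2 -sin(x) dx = -1 + cos(2)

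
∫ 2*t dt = t^2 + C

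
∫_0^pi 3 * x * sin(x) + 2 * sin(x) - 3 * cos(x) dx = 4 + 3*pi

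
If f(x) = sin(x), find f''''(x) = sin(x)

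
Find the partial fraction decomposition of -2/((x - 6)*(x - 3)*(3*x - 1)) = -9/(68*(3*x - 1)) + 1/(12*(x - 3)) - 2/(51*(x - 6))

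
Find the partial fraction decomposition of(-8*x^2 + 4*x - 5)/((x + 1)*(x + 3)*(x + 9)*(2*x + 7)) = -936/(55*(2*x + 7)) + 689/(528*(x + 9)) + 89/(12*(x + 3)) - 17/(80*(x + 1))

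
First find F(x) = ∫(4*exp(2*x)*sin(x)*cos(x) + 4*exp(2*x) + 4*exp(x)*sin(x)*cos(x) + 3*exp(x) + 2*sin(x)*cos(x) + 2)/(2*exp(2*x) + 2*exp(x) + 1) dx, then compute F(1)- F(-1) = -acot(exp(-1)/(exp(-1) + 1)) + acot(E/(1 + E)) + 4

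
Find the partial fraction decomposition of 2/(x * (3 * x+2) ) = -3/(3*x + 2) + 1/x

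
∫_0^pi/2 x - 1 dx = -1/2 + (-1 + pi/2)^2/2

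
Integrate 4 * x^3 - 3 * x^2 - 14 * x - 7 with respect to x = x^4 - x^3 - 7*x^2 - 7*x + C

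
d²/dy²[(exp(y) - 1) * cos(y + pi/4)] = -2*exp(y)*sin(y + pi/4) + cos(y + pi/4)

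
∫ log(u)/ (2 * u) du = log(u)^2/4 + C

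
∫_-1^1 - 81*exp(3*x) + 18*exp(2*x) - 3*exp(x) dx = -27*exp(3) - 3*E - 9*exp(-2) + 3*exp(-1) + 27*exp(-3) + 9*exp(2)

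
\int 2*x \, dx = x^2 + C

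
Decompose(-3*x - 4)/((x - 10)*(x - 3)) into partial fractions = 13/(7*(x - 3)) - 34/(7*(x - 10))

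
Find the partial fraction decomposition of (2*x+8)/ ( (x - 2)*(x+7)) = 2/(3*(x + 7)) + 4/(3*(x - 2))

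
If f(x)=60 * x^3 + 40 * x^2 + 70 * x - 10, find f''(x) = 360*x + 80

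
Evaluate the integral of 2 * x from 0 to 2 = 4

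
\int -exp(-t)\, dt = exp(-t) + C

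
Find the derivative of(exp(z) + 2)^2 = 2*exp(2*z) + 4*exp(z)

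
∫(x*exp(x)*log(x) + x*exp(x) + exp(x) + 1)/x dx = (exp(x) + 1)*(log(x) + 1) + C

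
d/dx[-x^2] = -2*x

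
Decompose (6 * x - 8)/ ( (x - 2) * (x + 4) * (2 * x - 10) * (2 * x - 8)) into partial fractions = 1/(54*(x + 4)) + 1/(36*(x - 2)) - 1/(4*(x - 4)) + 11/(54*(x - 5))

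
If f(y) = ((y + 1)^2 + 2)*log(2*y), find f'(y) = (2*y^2*log(y) + y^2 + 2*y^2*log(2) + 2*y*log(y) + 2*y*log(2) + 2*y + 3)/y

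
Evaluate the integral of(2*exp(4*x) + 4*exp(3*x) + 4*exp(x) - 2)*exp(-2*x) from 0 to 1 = -4 + (-exp(-1) + 2 + E)^2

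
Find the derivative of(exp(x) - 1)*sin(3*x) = exp(x)*sin(3*x) + 3*exp(x)*cos(3*x) - 3*cos(3*x)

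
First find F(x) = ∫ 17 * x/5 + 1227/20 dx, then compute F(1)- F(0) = 1261/20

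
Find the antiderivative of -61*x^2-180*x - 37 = -61*x^3/3 - 90*x^2 - 37*x + C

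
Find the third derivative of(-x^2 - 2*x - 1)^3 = -120*x^3 - 360*x^2 - 360*x - 120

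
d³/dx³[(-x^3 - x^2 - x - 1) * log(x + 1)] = (-6*x^2*log(x + 1) - 11*x^2 - 12*x*log(x + 1) - 18*x - 6*log(x + 1) - 5)/(x^2 + 2*x + 1)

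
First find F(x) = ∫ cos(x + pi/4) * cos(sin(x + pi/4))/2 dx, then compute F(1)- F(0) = -sin(sqrt(2)/2)/2 + sin(sin(pi/4 + 1))/2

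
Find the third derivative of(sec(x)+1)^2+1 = 2*(-1 - 4/cos(x) + 6/cos(x)^2 + 12/cos(x)^3)*sin(x)/cos(x)^2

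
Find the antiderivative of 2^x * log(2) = 2^x + C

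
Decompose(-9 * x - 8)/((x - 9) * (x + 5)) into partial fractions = -37/(14*(x + 5)) - 89/(14*(x - 9))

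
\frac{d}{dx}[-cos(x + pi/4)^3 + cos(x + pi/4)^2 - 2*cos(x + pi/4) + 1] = 11*sin(x + pi/4)/4 - cos(2*x) + 3*cos(3*x + pi/4)/4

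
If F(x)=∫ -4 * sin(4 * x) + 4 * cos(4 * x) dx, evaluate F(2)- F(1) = cos(8) - cos(4) - sin(4) + sin(8)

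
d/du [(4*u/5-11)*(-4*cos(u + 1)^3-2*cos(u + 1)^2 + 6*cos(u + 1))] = -12*u*sin(u + 1)/5 + 8*u*sin(2*u + 2)/5 + 12*u*sin(3*u + 3)/5 + 33*sin(u + 1) - 22*sin(2*u + 2) - 33*sin(3*u + 3) + 12*cos(u + 1)/5 - 4*cos(2*u + 2)/5 - 4*cos(3*u + 3)/5 - 4/5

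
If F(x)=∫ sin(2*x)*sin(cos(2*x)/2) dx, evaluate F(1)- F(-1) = 0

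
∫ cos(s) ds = sin(s) + C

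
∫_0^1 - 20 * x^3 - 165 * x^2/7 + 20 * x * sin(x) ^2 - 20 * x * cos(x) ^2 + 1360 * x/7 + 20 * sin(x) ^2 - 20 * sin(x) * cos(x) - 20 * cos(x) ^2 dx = 590/7 - 20*sin(2)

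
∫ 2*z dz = z^2 + C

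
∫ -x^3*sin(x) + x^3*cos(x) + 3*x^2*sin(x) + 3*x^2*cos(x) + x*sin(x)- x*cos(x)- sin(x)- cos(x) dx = sqrt(2)*x*(x^2 - 1)*sin(x + pi/4) + C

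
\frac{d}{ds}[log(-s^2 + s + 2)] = (2*s - 1)/(s^2 - s - 2)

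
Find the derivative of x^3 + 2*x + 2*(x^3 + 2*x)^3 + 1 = 18*x^8 + 84*x^6 + 120*x^4 + 51*x^2 + 2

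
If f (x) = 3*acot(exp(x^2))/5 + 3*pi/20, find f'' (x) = (12*x^2*exp(3*x^2) - 12*x^2*exp(x^2) - 6*exp(3*x^2) - 6*exp(x^2))/(5*exp(4*x^2) + 10*exp(2*x^2) + 5)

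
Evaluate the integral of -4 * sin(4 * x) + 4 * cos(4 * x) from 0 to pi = 0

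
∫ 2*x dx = x^2 + C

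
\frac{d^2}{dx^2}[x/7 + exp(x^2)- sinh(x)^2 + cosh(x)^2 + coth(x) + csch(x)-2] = 4*x^2*exp(x^2) + 2*exp(x^2) + 1/sinh(x) + 2*cosh(x)/sinh(x)^3 + 2/sinh(x)^3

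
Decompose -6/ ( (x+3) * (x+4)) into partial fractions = 6/(x + 4) - 6/(x + 3)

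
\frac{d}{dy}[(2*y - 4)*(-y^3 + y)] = -8*y^3 + 12*y^2 + 4*y - 4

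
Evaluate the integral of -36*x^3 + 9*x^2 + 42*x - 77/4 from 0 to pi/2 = (3*pi^2/4 + 5*pi/2)*(-3*pi^2/4 - 3 + 3*pi) - 17*pi/8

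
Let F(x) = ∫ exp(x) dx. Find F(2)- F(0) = -1 + exp(2)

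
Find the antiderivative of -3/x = -3*log(x) + C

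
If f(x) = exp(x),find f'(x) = exp(x)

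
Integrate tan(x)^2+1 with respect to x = tan(x) + C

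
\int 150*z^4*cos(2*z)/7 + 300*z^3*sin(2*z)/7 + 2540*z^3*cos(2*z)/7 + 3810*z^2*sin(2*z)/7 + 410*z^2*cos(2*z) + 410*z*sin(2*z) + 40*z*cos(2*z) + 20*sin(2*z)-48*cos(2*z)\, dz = (5*z + 3)*(15*z^3 + 245*z^2 + 140*z - 56)*sin(2*z)/7 + C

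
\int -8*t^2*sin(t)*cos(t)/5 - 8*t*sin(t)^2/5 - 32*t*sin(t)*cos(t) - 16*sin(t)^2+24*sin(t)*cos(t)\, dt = (-4*t^2/5 - 16*t + 12)*sin(t)^2 + C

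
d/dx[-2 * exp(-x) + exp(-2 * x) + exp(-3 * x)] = (2*exp(2*x) - 2*exp(x) - 3)*exp(-3*x)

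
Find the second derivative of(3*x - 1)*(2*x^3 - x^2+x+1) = 72*x^2 - 30*x + 8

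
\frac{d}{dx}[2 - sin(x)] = -cos(x)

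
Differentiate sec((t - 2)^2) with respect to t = 2*t*tan(t^2 - 4*t + 4)*sec(t^2 - 4*t + 4) - 4*tan(t^2 - 4*t + 4)*sec(t^2 - 4*t + 4)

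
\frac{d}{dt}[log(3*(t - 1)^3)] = 3/(t - 1)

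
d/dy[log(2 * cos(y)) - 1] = -tan(y)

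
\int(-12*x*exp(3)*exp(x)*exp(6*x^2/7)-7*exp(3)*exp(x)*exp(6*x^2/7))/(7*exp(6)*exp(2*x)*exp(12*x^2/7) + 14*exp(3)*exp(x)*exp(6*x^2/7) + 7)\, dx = 1/(exp(6*x^2/7 + x + 3) + 1) + C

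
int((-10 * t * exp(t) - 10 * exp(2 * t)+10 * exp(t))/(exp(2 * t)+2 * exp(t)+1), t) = 2*(-5*t*exp(t) + 13*exp(t) + 3)/(exp(t) + 1) + C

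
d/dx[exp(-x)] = -exp(-x)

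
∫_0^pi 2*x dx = pi^2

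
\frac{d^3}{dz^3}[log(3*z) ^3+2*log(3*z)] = (6*log(z)^2 - 18*log(z) + 12*log(3)*log(z) - 18*log(3) + 6*log(3)^2 + 10)/z^3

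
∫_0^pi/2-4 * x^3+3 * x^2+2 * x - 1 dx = (1 - pi/2)*(-pi/2 + pi^3/8)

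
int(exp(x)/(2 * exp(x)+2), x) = log(exp(x) + 1)/2 + C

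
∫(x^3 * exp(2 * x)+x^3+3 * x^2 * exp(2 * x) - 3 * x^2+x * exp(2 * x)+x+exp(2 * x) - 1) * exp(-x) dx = 2*x*(x^2 + 1)*sinh(x) + C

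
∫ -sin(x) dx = cos(x) + C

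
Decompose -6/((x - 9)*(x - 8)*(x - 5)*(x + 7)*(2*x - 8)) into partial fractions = -1/(10560*(x + 7)) + 3/(220*(x - 4)) - 1/(48*(x - 5)) + 1/(60*(x - 8)) - 3/(320*(x - 9))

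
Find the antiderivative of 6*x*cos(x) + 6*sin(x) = 6*x*sin(x) + C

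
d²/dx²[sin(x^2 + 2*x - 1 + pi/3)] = -4*x^2*sin(x^2 + 2*x - 1 + pi/3) - 8*x*sin(x^2 + 2*x - 1 + pi/3) - 4*sin(x^2 + 2*x - 1 + pi/3) + 2*cos(x^2 + 2*x - 1 + pi/3)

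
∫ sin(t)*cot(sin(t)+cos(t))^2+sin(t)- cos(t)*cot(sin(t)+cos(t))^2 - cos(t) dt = cot(sin(t) + cos(t)) + C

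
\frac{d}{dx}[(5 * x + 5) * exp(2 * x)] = 10*x*exp(2*x) + 15*exp(2*x)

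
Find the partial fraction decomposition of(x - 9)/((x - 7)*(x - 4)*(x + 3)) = -6/(35*(x + 3)) + 5/(21*(x - 4)) - 1/(15*(x - 7))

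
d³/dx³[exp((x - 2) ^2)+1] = 8*x^3*exp(x^2 - 4*x + 4) - 48*x^2*exp(x^2 - 4*x + 4) + 108*x*exp(x^2 - 4*x + 4) - 88*exp(x^2 - 4*x + 4)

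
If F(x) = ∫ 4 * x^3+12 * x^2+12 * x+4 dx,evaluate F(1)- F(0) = 15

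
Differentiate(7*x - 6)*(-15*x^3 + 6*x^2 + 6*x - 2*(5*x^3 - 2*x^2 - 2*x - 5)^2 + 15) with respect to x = -2450*x^6 + 3480*x^5 - 80*x^4 + 1164*x^3 - 2124*x^2 + 28*x - 41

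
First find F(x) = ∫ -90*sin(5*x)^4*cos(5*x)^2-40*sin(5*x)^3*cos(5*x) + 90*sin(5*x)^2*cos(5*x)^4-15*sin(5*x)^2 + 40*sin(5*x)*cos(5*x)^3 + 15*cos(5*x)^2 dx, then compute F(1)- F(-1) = 3*sin(10) + 12*sin(5)^3*cos(5)^3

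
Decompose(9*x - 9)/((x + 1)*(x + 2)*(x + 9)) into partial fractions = -45/(28*(x + 9)) + 27/(7*(x + 2)) - 9/(4*(x + 1))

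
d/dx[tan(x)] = cos(x)^(-2)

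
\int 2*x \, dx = x^2 + C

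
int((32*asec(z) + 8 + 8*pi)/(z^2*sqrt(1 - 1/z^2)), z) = (4*asec(z) + pi)^2 + 8*asec(z) + C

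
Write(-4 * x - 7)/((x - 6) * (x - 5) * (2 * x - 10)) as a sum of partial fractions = 31/(2*(x - 5)) + 27/(2*(x - 5)^2) - 31/(2*(x - 6))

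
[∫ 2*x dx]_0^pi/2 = pi^2/4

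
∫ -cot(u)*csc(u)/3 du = csc(u)/3 + C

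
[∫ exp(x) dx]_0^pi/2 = -1 + exp(pi/2)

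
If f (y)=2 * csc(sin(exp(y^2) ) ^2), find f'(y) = -8*y*exp(y^2)*sin(exp(y^2))*cos(exp(y^2))*cot(sin(exp(y^2))^2)*csc(sin(exp(y^2))^2)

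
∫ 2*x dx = x^2 + C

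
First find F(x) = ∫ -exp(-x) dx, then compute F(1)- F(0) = -1 + exp(-1)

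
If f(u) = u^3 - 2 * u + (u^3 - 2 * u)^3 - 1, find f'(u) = 9*u^8 - 42*u^6 + 60*u^4 - 21*u^2 - 2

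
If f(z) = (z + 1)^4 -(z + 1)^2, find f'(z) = 4*z^3 + 12*z^2 + 10*z + 2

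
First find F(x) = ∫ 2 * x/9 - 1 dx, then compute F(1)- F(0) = -8/9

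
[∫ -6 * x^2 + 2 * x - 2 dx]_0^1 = -3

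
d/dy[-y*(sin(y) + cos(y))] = y*sin(y) - y*cos(y) - sin(y) - cos(y)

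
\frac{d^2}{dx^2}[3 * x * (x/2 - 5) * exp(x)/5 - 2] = 3*x^2*exp(x)/10 - 9*x*exp(x)/5 - 27*exp(x)/5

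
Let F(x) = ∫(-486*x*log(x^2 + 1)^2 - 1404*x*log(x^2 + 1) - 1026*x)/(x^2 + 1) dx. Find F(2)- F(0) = 3*(-5 - 3*log(5))^3 - 18*log(5) + 225 + 6*(-5 - 3*log(5))^2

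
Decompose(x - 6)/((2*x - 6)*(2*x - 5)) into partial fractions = 7/(2*(2*x - 5)) - 3/(2*(x - 3))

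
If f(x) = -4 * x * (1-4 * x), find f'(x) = 32*x - 4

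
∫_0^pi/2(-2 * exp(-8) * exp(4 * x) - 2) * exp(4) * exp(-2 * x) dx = -exp(4) - exp(-4 + pi) + exp(-4) + exp(4 - pi)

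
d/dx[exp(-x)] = -exp(-x)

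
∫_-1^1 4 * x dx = 0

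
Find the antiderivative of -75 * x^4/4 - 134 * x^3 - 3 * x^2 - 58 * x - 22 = -15*x^5/4 - 67*x^4/2 - x^3 - 29*x^2 - 22*x + C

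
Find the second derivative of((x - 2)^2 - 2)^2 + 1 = 12*x^2 - 48*x + 40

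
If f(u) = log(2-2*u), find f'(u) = 1/(u - 1)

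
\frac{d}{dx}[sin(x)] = cos(x)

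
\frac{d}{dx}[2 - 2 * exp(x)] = -2*exp(x)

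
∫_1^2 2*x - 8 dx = -5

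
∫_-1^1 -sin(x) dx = 0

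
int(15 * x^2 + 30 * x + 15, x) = 5*x^3 + 15*x^2 + 15*x + C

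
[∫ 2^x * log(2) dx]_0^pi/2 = -1 + 2^(pi/2)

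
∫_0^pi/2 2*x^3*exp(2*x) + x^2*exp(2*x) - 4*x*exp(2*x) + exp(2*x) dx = -1 + (-pi^2/4 - pi/2 + 1 + pi^3/8)*exp(pi)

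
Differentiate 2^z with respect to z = 2^z*log(2)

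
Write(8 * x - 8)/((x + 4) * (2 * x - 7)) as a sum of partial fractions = 8/(3*(2*x - 7)) + 8/(3*(x + 4))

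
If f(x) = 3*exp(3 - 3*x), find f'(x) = -9*exp(3 - 3*x)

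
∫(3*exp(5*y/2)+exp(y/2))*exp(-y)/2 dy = (exp(2*y) - 1)*exp(-y/2) + C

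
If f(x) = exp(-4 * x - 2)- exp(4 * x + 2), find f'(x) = (-4*exp(8*x + 4) - 4)*exp(-4*x - 2)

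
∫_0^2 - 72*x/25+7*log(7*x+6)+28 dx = -6*log(6) + 906/25 + 20*log(20)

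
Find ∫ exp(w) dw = exp(w) + C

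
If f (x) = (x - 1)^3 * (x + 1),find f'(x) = 4*x^3 - 6*x^2 + 2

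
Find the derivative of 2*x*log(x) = 2*log(x) + 2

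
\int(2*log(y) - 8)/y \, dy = (log(y) - 4)^2 + C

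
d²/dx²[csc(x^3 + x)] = (-9*x^4 + 18*x^4/sin(x*(x^2 + 1))^2 - 6*x^2 + 12*x^2/sin(x*(x^2 + 1))^2 - 6*x*cos(x*(x^2 + 1))/sin(x*(x^2 + 1)) - 1 + 2/sin(x*(x^2 + 1))^2)/sin(x*(x^2 + 1))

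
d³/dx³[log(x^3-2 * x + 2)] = (6*x^6 + 12*x^4 - 84*x^3 + 24*x^2 + 24*x + 8)/(x^9 - 6*x^7 + 6*x^6 + 12*x^5 - 24*x^4 + 4*x^3 + 24*x^2 - 24*x + 8)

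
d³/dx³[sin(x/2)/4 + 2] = -cos(x/2)/32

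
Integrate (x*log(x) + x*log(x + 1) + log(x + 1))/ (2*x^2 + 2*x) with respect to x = log(x)*log(x + 1)/2 + C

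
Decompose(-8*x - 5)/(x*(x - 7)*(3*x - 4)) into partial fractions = 141/(68*(3*x - 4)) - 61/(119*(x - 7)) - 5/(28*x)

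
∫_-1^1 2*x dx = 0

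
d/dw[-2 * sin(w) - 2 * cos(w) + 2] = 2*sin(w) - 2*cos(w)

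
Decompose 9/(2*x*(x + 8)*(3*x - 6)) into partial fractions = 3/(160*(x + 8)) + 3/(40*(x - 2)) - 3/(32*x)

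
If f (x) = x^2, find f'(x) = 2*x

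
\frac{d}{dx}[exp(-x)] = -exp(-x)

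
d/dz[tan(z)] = cos(z)^(-2)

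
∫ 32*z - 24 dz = 16*z^2 - 24*z + C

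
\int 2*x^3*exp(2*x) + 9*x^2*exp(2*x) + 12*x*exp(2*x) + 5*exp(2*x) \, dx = (x + 1)^3*exp(2*x) + C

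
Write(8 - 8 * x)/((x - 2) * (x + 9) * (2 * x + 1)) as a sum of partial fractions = -48/(85*(2*x + 1)) + 80/(187*(x + 9)) - 8/(55*(x - 2))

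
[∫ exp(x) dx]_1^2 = -E + exp(2)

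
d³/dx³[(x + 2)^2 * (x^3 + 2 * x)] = 60*x^2 + 96*x + 36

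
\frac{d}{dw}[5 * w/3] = 5/3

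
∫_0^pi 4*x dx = 2*pi^2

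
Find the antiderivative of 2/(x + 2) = 2*log(x + 2) + C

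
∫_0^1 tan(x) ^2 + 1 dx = tan(1)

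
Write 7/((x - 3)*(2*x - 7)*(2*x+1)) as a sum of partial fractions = 1/(4*(2*x + 1)) + 7/(4*(2*x - 7)) - 1/(x - 3)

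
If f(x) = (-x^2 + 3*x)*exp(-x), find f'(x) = (x^2 - 5*x + 3)*exp(-x)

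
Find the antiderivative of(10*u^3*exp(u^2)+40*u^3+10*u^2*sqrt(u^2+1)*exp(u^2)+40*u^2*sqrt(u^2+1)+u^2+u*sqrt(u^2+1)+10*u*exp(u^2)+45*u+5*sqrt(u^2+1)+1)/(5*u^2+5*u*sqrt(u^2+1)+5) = 4*u^2 + u/5 + exp(u^2) + log(u + sqrt(u^2 + 1)) + C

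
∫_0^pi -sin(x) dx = -2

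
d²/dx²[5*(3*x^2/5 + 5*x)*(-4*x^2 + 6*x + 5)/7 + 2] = -144*x^2/7 - 492*x/7 + 330/7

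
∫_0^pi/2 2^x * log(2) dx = -1 + 2^(pi/2)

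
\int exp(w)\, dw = exp(w) + C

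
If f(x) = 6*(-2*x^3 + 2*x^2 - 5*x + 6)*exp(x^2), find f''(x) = -48*x^5*exp(x^2) + 48*x^4*exp(x^2) - 288*x^3*exp(x^2) + 264*x^2*exp(x^2) - 252*x*exp(x^2) + 96*exp(x^2)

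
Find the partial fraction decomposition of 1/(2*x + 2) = 1/(2*(x + 1))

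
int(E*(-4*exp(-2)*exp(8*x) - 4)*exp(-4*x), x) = -2*sinh(4*x - 1) + C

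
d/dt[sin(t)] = cos(t)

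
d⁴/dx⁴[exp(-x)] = exp(-x)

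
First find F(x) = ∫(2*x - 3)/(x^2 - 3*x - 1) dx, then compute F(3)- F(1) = -log(3)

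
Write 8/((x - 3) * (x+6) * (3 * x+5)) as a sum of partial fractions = -36/(91*(3*x + 5)) + 8/(117*(x + 6)) + 4/(63*(x - 3))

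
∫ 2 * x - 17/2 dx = x^2 - 17*x/2 + C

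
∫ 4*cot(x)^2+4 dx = -4*cot(x) + C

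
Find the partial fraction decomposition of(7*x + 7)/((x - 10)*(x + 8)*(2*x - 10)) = -49/(468*(x + 8)) - 21/(65*(x - 5)) + 77/(180*(x - 10))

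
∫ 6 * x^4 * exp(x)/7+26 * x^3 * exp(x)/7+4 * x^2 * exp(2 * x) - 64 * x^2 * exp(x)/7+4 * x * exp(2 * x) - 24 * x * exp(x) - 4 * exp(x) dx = 2*x*(3*x^3 + x^2 + 7*x*exp(x) - 35*x - 14)*exp(x)/7 + C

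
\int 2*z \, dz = z^2 + C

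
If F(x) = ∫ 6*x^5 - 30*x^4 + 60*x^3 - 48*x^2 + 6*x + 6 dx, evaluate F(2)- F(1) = 5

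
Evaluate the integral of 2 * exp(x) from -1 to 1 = -2*exp(-1) + 2*E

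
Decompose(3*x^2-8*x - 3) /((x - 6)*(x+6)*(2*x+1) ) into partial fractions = -7/(143*(2*x + 1)) + 51/(44*(x + 6)) + 19/(52*(x - 6))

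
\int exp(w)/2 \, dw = exp(w)/2 + C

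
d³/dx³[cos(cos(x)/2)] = -(sin(x)^2*sin(cos(x)/2) + 4*sin(cos(x)/2) + 6*cos(x)*cos(cos(x)/2))*sin(x)/8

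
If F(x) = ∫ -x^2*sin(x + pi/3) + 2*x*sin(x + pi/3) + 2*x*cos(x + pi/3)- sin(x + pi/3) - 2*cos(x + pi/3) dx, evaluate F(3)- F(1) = 4*cos(pi/3 + 3)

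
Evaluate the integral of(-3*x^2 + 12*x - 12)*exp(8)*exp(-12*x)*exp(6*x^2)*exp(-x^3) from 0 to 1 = E - exp(8)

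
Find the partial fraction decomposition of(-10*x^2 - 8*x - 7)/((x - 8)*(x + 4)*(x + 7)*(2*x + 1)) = 44/(1547*(2*x + 1)) + 49/(65*(x + 7)) - 15/(28*(x + 4)) - 79/(340*(x - 8))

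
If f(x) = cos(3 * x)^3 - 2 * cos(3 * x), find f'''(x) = -729*sin(3*x)^3 + 513*sin(3*x)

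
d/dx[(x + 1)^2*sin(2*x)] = 2*x^2*cos(2*x) + 2*x*sin(2*x) + 4*x*cos(2*x) + 2*sin(2*x) + 2*cos(2*x)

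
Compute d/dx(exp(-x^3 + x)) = -3*x^2*exp(-x^3 + x) + exp(-x^3 + x)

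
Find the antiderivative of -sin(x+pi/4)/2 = cos(x + pi/4)/2 + C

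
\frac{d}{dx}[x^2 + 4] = 2*x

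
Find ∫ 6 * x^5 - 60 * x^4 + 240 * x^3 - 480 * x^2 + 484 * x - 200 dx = x^6 - 12*x^5 + 60*x^4 - 160*x^3 + 242*x^2 - 200*x + C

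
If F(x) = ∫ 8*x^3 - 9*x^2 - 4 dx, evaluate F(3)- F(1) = 74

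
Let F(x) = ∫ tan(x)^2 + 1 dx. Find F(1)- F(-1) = 2*tan(1)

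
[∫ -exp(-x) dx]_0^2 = -1 + exp(-2)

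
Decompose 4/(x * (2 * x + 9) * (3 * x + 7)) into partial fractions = -36/(91*(3*x + 7)) + 16/(117*(2*x + 9)) + 4/(63*x)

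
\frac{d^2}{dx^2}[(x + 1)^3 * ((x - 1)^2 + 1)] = 20*x^3 + 12*x^2 - 6*x + 2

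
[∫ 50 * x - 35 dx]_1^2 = 40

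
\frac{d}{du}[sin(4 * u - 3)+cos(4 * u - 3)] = -4*sin(4*u - 3) + 4*cos(4*u - 3)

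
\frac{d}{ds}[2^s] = 2^s*log(2)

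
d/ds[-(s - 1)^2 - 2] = 2 - 2*s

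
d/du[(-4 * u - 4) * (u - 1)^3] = -16*u^3 + 24*u^2 - 8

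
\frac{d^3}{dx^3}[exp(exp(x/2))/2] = exp(x/2 + exp(x/2))/16 + 3*exp(x + exp(x/2))/16 + exp(3*x/2 + exp(x/2))/16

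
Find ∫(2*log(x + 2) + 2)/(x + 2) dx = (log(x + 2) + 1)^2 + C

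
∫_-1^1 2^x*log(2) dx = 3/2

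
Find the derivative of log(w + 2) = 1/(w + 2)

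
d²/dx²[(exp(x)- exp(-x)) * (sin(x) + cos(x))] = 2*sqrt(2)*(exp(2*x) + 1)*exp(-x)*cos(x + pi/4)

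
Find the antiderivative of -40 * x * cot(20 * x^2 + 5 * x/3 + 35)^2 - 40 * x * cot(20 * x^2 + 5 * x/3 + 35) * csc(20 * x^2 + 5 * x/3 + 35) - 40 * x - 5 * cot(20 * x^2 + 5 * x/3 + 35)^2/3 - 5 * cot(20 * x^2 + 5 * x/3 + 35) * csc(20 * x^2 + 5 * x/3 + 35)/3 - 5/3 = cot(20*x^2 + 5*x/3 + 35) + csc(20*x^2 + 5*x/3 + 35) + C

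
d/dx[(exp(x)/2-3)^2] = exp(2*x)/2 - 3*exp(x)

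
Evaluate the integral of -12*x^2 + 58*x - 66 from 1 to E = -4 + (-3 + E)^2*(5 - 4*E)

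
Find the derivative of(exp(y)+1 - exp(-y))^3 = (3*exp(6*y) + 6*exp(5*y) - 6*exp(y) + 3)*exp(-3*y)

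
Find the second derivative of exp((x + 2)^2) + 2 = 4*x^2*exp(x^2 + 4*x + 4) + 16*x*exp(x^2 + 4*x + 4) + 18*exp(x^2 + 4*x + 4)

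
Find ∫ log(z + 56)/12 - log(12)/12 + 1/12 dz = (z + 56)*log(z/12 + 14/3)/12 + C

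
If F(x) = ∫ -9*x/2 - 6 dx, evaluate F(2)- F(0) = -21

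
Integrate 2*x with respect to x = x^2 + C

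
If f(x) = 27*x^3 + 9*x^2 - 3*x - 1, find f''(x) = 162*x + 18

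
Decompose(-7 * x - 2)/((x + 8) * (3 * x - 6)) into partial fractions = -9/(5*(x + 8)) - 8/(15*(x - 2))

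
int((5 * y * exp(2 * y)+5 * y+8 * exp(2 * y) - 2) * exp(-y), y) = 2*(5*y + 3)*sinh(y) + C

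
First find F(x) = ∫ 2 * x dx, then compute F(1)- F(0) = 1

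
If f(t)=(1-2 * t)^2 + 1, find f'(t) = 8*t - 4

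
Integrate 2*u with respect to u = u^2 + C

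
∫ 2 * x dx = x^2 + C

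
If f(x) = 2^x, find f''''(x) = 2^x*log(2)^4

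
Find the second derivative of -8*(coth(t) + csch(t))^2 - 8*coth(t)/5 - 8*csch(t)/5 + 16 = -(10*sinh(t) + 8*sinh(2*t) + 2*sinh(3*t) + 460*cosh(t) + 160*cosh(2*t) + 20*cosh(3*t) + 320)/(5*sinh(t)^4)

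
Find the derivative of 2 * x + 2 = 2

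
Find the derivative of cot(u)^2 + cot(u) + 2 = -(1 + 2*cos(u)/sin(u))/sin(u)^2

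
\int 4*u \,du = 2*u^2 + C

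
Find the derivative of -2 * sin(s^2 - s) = 2*(1 - 2*s)*cos(s*(s - 1))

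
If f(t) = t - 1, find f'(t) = 1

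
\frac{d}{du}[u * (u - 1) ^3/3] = 4*u^3/3 - 3*u^2 + 2*u - 1/3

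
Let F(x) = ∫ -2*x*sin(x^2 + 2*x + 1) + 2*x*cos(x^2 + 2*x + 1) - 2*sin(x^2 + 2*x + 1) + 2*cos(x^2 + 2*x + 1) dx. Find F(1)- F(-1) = -1 + sin(4) + cos(4)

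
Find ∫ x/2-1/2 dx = x^2/4 - x/2 + C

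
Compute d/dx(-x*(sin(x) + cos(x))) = x*sin(x) - x*cos(x) - sin(x) - cos(x)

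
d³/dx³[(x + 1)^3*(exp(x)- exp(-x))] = (x^3*exp(2*x) + x^3 + 12*x^2*exp(2*x) - 6*x^2 + 39*x*exp(2*x) + 3*x + 34*exp(2*x) + 4)*exp(-x)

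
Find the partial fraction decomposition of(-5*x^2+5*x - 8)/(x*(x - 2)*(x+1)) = -6/(x + 1) - 3/(x - 2) + 4/x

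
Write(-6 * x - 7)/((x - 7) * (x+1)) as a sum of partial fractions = 1/(8*(x + 1)) - 49/(8*(x - 7))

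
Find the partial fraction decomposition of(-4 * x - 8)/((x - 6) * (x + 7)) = -20/(13*(x + 7)) - 32/(13*(x - 6))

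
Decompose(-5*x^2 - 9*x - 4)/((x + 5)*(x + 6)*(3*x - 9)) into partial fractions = -130/(27*(x + 6)) + 7/(2*(x + 5)) - 19/(54*(x - 3))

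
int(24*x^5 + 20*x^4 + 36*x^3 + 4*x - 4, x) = 4*x^6 + 4*x^5 + 9*x^4 + 2*x^2 - 4*x + C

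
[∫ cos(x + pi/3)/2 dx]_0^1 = -sqrt(3)/4 + sin(1 + pi/3)/2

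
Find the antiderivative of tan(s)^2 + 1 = tan(s) + C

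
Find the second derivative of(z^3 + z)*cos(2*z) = -4*z^3*cos(2*z) - 12*z^2*sin(2*z) + 2*z*cos(2*z) - 4*sin(2*z)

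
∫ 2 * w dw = w^2 + C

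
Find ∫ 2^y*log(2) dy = 2^y + C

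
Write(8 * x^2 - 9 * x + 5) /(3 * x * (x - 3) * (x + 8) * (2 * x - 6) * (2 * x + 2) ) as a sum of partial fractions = 589/(81312*(x + 8)) - 11/(672*(x + 1)) + 349/(104544*(x - 3)) + 25/(792*(x - 3)^2) + 5/(864*x)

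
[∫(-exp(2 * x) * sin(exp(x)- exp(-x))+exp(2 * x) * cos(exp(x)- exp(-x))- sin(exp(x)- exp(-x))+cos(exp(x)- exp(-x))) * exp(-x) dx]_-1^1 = 2*sin(E - exp(-1))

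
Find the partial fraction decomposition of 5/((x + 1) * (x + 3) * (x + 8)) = 1/(7*(x + 8)) - 1/(2*(x + 3)) + 5/(14*(x + 1))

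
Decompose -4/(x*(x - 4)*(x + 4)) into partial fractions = -1/(8*(x + 4)) - 1/(8*(x - 4)) + 1/(4*x)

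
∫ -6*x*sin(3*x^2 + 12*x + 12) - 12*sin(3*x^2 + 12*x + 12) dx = cos(3*(x + 2)^2) + C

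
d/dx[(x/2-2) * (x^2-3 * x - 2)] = 3*x^2/2 - 7*x + 5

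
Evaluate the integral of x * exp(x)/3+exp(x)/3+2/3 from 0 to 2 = 4/3 + 2*exp(2)/3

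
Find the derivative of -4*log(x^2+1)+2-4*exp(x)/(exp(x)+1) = (-4*x^2*exp(x) - 8*x*exp(2*x) - 16*x*exp(x) - 8*x - 4*exp(x))/(x^2*exp(2*x) + 2*x^2*exp(x) + x^2 + exp(2*x) + 2*exp(x) + 1)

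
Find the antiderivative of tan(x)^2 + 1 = tan(x) + C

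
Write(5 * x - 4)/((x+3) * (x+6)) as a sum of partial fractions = 34/(3*(x + 6)) - 19/(3*(x + 3))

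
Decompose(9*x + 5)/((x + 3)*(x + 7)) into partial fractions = 29/(2*(x + 7)) - 11/(2*(x + 3))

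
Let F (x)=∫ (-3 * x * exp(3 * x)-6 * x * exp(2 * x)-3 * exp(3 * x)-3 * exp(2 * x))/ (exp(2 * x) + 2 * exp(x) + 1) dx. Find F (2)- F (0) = -6*exp(4)/(1 + exp(2))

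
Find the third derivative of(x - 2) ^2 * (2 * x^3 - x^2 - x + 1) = 120*x^2 - 216*x + 66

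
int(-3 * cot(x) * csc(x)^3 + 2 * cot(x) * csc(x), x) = (csc(x)^2 - 2)*csc(x) + C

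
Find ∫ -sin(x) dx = cos(x) + C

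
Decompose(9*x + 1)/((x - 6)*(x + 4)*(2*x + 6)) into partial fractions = -7/(4*(x + 4)) + 13/(9*(x + 3)) + 11/(36*(x - 6))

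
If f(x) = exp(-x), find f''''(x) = exp(-x)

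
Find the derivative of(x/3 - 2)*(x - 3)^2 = x^2 - 8*x + 15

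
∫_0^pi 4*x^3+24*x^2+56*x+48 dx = -36 + (2 + (2 + pi)^2)^2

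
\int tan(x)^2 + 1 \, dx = tan(x) + C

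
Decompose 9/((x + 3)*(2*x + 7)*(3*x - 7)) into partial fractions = 81/(560*(3*x - 7)) + 36/(35*(2*x + 7)) - 9/(16*(x + 3))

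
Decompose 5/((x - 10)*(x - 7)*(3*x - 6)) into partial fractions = 1/(24*(x - 2)) - 1/(9*(x - 7)) + 5/(72*(x - 10))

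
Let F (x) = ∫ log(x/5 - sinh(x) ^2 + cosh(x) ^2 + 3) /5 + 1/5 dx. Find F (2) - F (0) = -8*log(2) + 22*log(22/5)/5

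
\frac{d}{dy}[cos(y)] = -sin(y)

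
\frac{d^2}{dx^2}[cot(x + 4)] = 2*cos(x + 4)/sin(x + 4)^3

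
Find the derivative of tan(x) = cos(x)^(-2)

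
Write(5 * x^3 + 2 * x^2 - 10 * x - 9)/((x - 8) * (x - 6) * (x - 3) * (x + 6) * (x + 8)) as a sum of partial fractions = -2361/(4928*(x + 8)) + 319/(1008*(x + 6)) + 38/(495*(x - 3)) - 361/(336*(x - 6)) + 2599/(2240*(x - 8))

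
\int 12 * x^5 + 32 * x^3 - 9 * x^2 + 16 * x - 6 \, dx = 2*x^6 + 8*x^4 - 3*x^3 + 8*x^2 - 6*x + C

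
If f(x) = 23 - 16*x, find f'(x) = -16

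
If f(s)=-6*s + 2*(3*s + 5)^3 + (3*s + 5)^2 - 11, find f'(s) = 162*s^2 + 558*s + 474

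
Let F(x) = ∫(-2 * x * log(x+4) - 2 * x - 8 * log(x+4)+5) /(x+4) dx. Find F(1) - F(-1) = -7*log(3) + 3*log(5)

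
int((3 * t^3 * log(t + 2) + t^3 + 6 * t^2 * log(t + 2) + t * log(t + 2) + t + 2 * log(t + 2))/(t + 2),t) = t*(t^2 + 1)*log(t + 2) + C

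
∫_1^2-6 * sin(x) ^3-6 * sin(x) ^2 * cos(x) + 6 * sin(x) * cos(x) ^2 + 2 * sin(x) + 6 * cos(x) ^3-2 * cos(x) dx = -2*(cos(1) + sin(1))^3 - 2*sin(2) + 2*(cos(2) + sin(2))^3 - 2*cos(2) + 2*cos(1) + 2*sin(1)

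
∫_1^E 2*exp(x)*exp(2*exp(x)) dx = -exp(2*E) + exp(2*exp(E))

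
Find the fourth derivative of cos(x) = cos(x)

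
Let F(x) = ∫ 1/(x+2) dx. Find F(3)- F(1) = -log(3) + log(5)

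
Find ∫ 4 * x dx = 2*x^2 + C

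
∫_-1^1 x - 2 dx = -4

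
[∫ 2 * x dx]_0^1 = 1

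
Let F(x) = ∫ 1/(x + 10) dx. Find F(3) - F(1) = -log(11) + log(13)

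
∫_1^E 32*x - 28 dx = (-4 + 4*E)*(-3 + 4*E)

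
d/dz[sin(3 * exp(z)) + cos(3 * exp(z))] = 3*sqrt(2)*exp(z)*cos(3*exp(z) + pi/4)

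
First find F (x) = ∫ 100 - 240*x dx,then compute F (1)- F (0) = -20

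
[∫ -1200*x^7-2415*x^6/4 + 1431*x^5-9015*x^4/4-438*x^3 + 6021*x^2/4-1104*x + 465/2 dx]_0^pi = (-2*pi^2 + 5*pi/4)*(-18*pi + 39 + 18*pi^2 + 30*pi^3 + 3*(-3*pi + 7 + 3*pi^2 + 5*pi^3)^2)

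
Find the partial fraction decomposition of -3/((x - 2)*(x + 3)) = 3/(5*(x + 3)) - 3/(5*(x - 2))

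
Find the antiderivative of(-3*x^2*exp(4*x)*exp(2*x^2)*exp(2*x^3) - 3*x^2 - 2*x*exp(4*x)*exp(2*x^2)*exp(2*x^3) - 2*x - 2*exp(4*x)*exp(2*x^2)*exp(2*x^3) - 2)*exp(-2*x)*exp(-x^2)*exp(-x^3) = -2*sinh(x*(x^2 + x + 2)) + C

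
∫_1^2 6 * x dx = 9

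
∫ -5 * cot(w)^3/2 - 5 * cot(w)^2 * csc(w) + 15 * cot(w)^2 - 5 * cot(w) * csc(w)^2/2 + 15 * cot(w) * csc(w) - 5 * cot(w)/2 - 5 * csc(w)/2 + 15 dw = 5*(cot(w) + csc(w))^2/4 - 15*cot(w) - 15*csc(w) + C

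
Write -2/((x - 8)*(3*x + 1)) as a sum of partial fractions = 6/(25*(3*x + 1)) - 2/(25*(x - 8))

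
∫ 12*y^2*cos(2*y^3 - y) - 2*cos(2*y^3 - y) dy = 2*sin(2*y^3 - y) + C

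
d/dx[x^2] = 2*x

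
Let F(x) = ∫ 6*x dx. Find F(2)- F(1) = 9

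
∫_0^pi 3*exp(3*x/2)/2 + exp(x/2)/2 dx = -2 + exp(pi/2) + exp(3*pi/2)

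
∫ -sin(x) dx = cos(x) + C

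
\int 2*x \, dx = x^2 + C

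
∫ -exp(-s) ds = exp(-s) + C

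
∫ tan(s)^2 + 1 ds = tan(s) + C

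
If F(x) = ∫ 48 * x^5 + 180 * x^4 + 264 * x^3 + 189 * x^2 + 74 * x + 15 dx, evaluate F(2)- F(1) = 3177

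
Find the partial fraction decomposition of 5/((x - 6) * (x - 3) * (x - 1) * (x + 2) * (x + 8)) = 5/(8316*(x + 8)) - 1/(144*(x + 2)) + 1/(54*(x - 1)) - 1/(66*(x - 3)) + 1/(336*(x - 6))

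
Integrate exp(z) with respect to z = exp(z) + C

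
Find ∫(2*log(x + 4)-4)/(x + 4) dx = (log(x + 4) - 2)^2 + C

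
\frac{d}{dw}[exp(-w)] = -exp(-w)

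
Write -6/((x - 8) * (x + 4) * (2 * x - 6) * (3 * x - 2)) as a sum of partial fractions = -81/(2156*(3*x - 2)) + 1/(392*(x + 4)) + 3/(245*(x - 3)) - 1/(440*(x - 8))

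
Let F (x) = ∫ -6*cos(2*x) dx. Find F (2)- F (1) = -3*sin(4) + 3*sin(2)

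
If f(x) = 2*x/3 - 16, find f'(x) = 2/3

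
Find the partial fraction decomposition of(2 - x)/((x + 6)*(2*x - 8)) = -2/(5*(x + 6)) - 1/(10*(x - 4))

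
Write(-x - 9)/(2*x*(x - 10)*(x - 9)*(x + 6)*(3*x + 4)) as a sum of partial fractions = 621/(118048*(3*x + 4)) - 1/(13440*(x + 6)) + 1/(465*(x - 9)) - 19/(10880*(x - 10)) - 1/(480*x)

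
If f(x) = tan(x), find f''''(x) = 24*tan(x)^5 + 40*tan(x)^3 + 16*tan(x)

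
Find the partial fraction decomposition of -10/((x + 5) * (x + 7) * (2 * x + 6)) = -5/(8*(x + 7)) + 5/(4*(x + 5)) - 5/(8*(x + 3))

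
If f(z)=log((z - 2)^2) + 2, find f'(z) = 2/(z - 2)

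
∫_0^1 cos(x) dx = sin(1)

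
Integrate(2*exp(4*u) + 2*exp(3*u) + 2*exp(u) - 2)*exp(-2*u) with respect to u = (exp(2*u) + exp(u) - 1)^2*exp(-2*u) + C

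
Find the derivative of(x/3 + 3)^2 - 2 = 2*x/9 + 2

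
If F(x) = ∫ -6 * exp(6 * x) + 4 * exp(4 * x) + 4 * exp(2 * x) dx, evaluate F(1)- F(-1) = -exp(6) - 2*exp(-2) - exp(-4) + exp(-6) + 2*exp(2) + exp(4)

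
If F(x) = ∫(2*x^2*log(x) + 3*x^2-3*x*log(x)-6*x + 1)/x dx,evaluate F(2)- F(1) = -log(2)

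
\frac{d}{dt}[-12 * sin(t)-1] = -12*cos(t)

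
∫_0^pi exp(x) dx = -1 + exp(pi)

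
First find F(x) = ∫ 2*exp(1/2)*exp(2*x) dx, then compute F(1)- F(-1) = -exp(-3/2) + exp(5/2)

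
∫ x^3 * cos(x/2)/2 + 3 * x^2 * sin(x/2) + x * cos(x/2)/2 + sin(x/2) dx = x*(x^2 + 1)*sin(x/2) + C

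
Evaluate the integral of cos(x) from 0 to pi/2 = 1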